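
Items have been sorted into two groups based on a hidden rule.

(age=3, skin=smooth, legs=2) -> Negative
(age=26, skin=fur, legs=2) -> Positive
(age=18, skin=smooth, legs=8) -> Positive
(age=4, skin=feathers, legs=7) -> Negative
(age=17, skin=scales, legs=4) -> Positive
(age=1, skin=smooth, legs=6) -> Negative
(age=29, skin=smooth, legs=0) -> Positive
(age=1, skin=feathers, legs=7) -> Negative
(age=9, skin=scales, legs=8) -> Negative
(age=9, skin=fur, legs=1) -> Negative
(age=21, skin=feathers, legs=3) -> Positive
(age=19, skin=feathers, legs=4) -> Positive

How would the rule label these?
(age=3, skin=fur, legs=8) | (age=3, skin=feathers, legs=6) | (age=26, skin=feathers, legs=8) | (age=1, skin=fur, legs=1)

The common property of the 'Positive' items is: age ≥ 17. No 'Negative' item has it.
(age=3, skin=fur, legs=8) → age = 3 → Negative.
(age=3, skin=feathers, legs=6) → age = 3 → Negative.
(age=26, skin=feathers, legs=8) → age = 26 → Positive.
(age=1, skin=fur, legs=1) → age = 1 → Negative.

Negative, Negative, Positive, Negative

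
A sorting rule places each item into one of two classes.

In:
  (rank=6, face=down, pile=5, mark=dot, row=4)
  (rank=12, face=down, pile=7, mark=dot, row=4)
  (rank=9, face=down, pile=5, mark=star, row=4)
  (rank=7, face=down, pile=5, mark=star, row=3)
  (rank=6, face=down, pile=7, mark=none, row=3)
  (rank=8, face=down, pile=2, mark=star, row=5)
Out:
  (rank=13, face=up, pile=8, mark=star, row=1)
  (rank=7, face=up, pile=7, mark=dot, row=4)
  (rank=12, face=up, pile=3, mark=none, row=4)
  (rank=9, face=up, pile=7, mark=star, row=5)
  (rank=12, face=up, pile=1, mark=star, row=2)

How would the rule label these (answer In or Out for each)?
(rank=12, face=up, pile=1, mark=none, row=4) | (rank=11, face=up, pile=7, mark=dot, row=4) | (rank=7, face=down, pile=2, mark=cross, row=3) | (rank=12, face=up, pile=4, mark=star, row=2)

Out, Out, In, Out

All 'In' examples share one property — face is down — and every 'Out' example lacks it.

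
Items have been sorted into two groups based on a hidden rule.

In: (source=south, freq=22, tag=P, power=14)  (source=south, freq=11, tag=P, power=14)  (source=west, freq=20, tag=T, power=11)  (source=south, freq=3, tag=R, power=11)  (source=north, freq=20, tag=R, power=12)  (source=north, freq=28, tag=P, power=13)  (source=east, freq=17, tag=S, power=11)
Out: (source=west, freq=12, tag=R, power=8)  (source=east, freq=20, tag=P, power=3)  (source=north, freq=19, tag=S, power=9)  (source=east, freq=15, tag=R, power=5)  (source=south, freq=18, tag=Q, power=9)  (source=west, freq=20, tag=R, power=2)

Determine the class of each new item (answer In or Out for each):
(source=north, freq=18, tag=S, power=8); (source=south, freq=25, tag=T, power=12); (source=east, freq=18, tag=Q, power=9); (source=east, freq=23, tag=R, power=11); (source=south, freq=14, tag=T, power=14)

Out, In, Out, In, In

The rule appears to be: power ≥ 11.
(source=north, freq=18, tag=S, power=8) → power = 8 → Out.
(source=south, freq=25, tag=T, power=12) → power = 12 → In.
(source=east, freq=18, tag=Q, power=9) → power = 9 → Out.
(source=east, freq=23, tag=R, power=11) → power = 11 → In.
(source=south, freq=14, tag=T, power=14) → power = 14 → In.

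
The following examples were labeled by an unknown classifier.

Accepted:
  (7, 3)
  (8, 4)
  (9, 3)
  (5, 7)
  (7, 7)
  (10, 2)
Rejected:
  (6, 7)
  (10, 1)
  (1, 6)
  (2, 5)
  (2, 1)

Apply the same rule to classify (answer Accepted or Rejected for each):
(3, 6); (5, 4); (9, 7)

The classifier is using: sum is even.
Rejected: (3, 6), since 3+6 = 9.
Rejected: (5, 4), since 5+4 = 9.
Accepted: (9, 7), since 9+7 = 16.

Rejected, Rejected, Accepted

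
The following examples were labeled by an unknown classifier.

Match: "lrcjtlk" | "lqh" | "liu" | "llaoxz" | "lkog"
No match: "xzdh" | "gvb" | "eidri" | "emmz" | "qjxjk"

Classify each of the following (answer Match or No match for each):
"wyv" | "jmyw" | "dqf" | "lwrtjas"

No match, No match, No match, Match

The pattern is that an item is 'Match' exactly when: contains 'l'.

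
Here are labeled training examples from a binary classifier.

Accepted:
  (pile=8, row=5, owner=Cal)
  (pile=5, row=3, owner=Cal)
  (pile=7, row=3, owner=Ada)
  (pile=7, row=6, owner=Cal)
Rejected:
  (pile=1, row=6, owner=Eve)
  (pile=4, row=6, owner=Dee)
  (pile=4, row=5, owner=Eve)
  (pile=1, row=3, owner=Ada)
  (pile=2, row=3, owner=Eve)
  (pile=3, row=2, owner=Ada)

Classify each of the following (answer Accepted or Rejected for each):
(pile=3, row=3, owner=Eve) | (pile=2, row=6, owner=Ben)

The distinguishing property — pile ≥ 5 — holds for all the 'Accepted' cases and none of the 'Rejected' cases.

Rejected, Rejected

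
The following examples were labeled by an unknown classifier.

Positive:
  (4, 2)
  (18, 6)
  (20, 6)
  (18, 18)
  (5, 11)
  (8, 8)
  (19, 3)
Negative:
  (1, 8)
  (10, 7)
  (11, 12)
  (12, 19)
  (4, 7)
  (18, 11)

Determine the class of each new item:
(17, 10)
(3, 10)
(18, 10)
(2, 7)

The pattern is that an item is 'Positive' exactly when: sum is even.
(17, 10): 17+10 = 27 — does not pass, so Negative. (3, 10): 3+10 = 13 — does not pass, so Negative. (18, 10): 18+10 = 28 — satisfies this, so Positive. (2, 7): 2+7 = 9 — does not pass, so Negative.

Negative, Negative, Positive, Negative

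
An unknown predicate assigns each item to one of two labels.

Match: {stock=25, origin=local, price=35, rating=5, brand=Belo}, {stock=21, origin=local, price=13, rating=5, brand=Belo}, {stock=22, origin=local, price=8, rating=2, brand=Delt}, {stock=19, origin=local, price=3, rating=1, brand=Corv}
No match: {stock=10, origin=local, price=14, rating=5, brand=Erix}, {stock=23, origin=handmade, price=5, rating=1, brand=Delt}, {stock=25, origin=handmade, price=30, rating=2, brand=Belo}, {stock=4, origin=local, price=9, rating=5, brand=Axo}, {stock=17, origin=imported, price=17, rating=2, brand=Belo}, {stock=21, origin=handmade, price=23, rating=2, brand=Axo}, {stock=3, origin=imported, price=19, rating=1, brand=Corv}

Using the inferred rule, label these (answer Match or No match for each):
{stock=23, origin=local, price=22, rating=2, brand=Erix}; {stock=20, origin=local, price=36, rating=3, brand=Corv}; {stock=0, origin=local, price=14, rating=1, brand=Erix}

The simplest hypothesis consistent with all the labels is: origin is local AND stock ≥ 17.

Match, Match, No match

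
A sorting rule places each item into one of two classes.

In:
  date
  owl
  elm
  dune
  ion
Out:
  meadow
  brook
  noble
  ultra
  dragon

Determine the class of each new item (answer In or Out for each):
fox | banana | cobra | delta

In, Out, Out, Out

One predicate separates the groups cleanly: length ≤ 4.
fox: length 3 — fits, so In.
banana: length 6 — fails this test, so Out.
cobra: length 5 — fails this test, so Out.
delta: length 5 — fails this test, so Out.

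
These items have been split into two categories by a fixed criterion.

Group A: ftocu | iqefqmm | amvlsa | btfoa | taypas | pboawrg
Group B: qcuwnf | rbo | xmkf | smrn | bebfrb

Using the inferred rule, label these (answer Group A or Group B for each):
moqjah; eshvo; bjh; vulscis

The pattern is that an item is 'Group A' exactly when: has ≥ 2 vowels.

Group A, Group A, Group B, Group A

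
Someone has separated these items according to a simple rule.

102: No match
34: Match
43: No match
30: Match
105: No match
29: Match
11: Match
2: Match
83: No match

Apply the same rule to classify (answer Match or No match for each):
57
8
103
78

No match, Match, No match, No match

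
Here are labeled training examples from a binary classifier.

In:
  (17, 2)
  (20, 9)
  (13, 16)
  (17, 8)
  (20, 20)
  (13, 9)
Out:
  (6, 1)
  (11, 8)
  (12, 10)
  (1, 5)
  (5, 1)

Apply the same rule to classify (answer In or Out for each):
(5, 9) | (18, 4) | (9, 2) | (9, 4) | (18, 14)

Rule: first ≥ 13. This holds for each 'In' example and fails for each 'Out' one.
(5, 9) → first 5 → Out. (18, 4) → first 18 → In. (9, 2) → first 9 → Out. (9, 4) → first 9 → Out. (18, 14) → first 18 → In.

Out, In, Out, Out, In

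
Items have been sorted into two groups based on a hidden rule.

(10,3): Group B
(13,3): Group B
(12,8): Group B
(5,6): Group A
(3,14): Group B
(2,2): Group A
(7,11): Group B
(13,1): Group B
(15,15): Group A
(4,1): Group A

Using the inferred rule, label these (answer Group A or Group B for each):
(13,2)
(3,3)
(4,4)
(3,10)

Group B, Group A, Group A, Group B

All 'Group A' examples share one property — |first − second| ≤ 3 — and every 'Group B' example lacks it.
Group B: (13,2), since |13−2| = 11.
Group A: (3,3), since |3−3| = 0.
Group A: (4,4), since |4−4| = 0.
Group B: (3,10), since |3−10| = 7.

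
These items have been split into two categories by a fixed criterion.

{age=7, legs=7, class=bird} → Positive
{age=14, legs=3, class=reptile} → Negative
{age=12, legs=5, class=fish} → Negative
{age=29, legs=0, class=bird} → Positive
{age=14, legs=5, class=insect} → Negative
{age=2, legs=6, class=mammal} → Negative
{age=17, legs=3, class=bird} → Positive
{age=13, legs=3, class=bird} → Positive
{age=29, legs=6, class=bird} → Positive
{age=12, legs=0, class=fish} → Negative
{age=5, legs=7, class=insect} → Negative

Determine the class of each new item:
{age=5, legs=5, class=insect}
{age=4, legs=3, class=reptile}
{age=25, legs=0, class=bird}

The common property of the 'Positive' items is: class is bird. No 'Negative' item has it.
{age=5, legs=5, class=insect} — class is insect, hence Negative.
{age=4, legs=3, class=reptile} — class is reptile, hence Negative.
{age=25, legs=0, class=bird} — class is bird, hence Positive.

Negative, Negative, Positive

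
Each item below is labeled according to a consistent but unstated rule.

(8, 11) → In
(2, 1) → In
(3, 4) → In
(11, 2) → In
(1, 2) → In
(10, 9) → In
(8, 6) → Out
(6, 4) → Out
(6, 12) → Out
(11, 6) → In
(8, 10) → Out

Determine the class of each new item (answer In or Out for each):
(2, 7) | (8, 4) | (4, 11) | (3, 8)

Comparing the two groups points to one rule — sum is odd.
In: (2, 7), since 2+7 = 9. Out: (8, 4), since 8+4 = 12. In: (4, 11), since 4+11 = 15. In: (3, 8), since 3+8 = 11.

In, Out, In, In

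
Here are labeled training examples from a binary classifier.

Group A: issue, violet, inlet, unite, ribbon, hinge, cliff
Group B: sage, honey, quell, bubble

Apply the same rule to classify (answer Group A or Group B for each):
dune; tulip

The rule appears to be: contains 'i'.

Group B, Group A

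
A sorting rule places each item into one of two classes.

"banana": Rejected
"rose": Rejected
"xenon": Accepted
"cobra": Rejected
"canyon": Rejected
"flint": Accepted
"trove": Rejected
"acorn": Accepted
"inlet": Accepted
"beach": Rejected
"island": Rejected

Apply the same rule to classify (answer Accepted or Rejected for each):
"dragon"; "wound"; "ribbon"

Rejected, Accepted, Rejected

The distinguishing property — odd length AND contains 'n' — holds for all the 'Accepted' cases and none of the 'Rejected' cases.
"dragon" — length 6, has 'n', hence Rejected.
"wound" — length 5, has 'n', hence Accepted.
"ribbon" — length 6, has 'n', hence Rejected.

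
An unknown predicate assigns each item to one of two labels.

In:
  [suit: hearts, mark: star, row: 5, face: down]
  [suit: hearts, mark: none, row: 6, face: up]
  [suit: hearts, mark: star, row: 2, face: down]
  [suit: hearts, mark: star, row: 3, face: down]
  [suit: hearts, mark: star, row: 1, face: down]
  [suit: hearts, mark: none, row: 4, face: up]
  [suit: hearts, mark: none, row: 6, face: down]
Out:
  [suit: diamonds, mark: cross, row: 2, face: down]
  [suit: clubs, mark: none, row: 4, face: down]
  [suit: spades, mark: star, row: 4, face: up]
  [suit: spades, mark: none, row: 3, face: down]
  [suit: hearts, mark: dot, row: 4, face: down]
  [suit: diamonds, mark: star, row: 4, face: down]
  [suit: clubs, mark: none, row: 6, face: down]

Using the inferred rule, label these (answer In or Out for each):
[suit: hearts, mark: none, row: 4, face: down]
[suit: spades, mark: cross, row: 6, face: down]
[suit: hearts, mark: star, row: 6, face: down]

In, Out, In

A rule that fits every label: suit is hearts AND mark is not dot — true of each 'In' example, false of each 'Out' one.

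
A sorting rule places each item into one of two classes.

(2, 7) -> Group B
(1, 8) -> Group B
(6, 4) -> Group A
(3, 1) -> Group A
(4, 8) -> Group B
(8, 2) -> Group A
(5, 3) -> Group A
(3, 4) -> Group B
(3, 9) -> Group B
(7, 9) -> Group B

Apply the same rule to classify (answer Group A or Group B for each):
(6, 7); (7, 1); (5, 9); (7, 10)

Rule: first > second. This holds for each 'Group A' example and fails for each 'Group B' one.

Group B, Group A, Group B, Group B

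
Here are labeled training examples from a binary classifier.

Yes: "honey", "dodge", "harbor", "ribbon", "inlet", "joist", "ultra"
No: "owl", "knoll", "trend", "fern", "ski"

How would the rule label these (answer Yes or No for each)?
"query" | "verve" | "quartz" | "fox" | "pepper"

A rule that fits every label: has ≥ 2 vowels — true of each 'Yes' example, false of each 'No' one.
"query": Yes (2 vowels).
"verve": Yes (2 vowels).
"quartz": Yes (2 vowels).
"fox": No (1 vowel).
"pepper": Yes (2 vowels).

Yes, Yes, Yes, No, Yes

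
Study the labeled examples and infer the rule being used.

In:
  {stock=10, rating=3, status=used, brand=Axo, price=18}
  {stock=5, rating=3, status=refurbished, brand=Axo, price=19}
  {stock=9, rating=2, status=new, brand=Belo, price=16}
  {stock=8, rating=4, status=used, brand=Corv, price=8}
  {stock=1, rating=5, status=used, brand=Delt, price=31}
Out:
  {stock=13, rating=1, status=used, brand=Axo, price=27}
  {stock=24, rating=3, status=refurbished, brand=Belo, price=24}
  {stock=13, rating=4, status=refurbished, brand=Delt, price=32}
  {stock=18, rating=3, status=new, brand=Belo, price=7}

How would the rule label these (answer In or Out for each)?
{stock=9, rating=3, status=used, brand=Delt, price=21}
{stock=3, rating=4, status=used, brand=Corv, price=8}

In, In

One predicate separates the groups cleanly: stock ≤ 10.
{stock=9, rating=3, status=used, brand=Delt, price=21}: In (stock = 9).
{stock=3, rating=4, status=used, brand=Corv, price=8}: In (stock = 3).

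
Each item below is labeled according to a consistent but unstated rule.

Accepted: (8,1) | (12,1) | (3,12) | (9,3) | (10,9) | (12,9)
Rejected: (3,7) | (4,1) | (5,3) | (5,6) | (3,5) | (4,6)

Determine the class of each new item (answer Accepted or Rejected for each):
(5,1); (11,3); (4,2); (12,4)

Rejected, Accepted, Rejected, Accepted

The distinguishing property — max ≥ 8 — holds for all the 'Accepted' cases and none of the 'Rejected' cases.
(5,1) — max 5, hence Rejected. (11,3) — max 11, hence Accepted. (4,2) — max 4, hence Rejected. (12,4) — max 12, hence Accepted.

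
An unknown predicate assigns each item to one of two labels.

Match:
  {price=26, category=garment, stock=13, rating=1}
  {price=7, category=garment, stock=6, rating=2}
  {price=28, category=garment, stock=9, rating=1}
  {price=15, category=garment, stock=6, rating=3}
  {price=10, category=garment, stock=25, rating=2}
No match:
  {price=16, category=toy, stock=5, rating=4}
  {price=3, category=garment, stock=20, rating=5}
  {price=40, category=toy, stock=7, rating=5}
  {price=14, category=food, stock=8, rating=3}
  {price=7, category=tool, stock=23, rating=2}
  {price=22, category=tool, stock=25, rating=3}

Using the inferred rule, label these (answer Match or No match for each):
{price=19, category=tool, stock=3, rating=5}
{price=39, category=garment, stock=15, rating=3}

No match, Match

One predicate separates the groups cleanly: category is garment AND price ≥ 7.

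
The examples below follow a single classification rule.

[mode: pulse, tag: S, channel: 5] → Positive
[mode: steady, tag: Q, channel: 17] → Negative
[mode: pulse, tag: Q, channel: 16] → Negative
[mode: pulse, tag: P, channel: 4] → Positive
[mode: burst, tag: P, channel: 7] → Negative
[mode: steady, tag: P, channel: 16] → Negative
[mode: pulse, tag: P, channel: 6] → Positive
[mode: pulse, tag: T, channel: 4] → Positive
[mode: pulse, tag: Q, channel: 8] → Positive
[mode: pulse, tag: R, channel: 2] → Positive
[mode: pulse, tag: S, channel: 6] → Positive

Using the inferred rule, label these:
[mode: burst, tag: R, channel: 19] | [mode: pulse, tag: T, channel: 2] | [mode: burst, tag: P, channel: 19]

The rule appears to be: mode is pulse AND channel ≤ 8.
[mode: burst, tag: R, channel: 19]: mode is burst, channel = 19, lacks this property → Negative. [mode: pulse, tag: T, channel: 2]: mode is pulse, channel = 2, has this property → Positive. [mode: burst, tag: P, channel: 19]: mode is burst, channel = 19, lacks this property → Negative.

Negative, Positive, Negative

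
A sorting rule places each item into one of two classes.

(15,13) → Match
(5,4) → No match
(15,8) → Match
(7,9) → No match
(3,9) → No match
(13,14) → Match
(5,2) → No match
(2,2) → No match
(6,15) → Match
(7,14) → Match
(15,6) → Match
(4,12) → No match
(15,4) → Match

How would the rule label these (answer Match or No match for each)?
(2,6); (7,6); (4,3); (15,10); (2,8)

No match, No match, No match, Match, No match

Every 'Match' example satisfies: sum ≥ 19. None of the 'No match' examples do.
(2,6) → 2+6 = 8 → No match.
(7,6) → 7+6 = 13 → No match.
(4,3) → 4+3 = 7 → No match.
(15,10) → 15+10 = 25 → Match.
(2,8) → 2+8 = 10 → No match.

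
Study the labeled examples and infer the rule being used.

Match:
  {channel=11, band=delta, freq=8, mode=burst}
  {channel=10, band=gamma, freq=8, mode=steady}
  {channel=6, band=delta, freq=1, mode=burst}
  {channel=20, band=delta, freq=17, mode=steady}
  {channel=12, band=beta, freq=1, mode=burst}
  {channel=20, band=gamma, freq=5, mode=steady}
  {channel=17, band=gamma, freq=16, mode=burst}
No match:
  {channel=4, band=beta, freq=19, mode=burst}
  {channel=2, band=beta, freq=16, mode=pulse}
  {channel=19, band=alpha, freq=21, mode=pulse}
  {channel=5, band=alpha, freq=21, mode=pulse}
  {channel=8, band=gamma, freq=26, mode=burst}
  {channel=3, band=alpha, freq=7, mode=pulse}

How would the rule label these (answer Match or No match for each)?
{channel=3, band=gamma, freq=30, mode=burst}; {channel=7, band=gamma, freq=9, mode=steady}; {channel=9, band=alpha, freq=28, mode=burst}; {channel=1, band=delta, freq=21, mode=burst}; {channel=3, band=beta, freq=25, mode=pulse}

The distinguishing property — freq ≤ 17 AND channel ≥ 4 — holds for all the 'Match' cases and none of the 'No match' cases.
{channel=3, band=gamma, freq=30, mode=burst}: freq = 30, channel = 3 — fails this test, so No match. {channel=7, band=gamma, freq=9, mode=steady}: freq = 9, channel = 7 — fits, so Match. {channel=9, band=alpha, freq=28, mode=burst}: freq = 28, channel = 9 — fails this test, so No match. {channel=1, band=delta, freq=21, mode=burst}: freq = 21, channel = 1 — fails this test, so No match. {channel=3, band=beta, freq=25, mode=pulse}: freq = 25, channel = 3 — fails this test, so No match.

No match, Match, No match, No match, No match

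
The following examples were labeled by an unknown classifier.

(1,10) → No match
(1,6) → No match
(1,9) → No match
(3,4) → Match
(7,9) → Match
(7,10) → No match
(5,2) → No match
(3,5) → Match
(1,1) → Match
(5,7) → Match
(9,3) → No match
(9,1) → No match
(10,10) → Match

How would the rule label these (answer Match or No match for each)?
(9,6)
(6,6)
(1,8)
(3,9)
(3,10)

Rule: |first − second| ≤ 2. This holds for each 'Match' example and fails for each 'No match' one.
(9,6) → |9−6| = 3 → No match. (6,6) → |6−6| = 0 → Match. (1,8) → |1−8| = 7 → No match. (3,9) → |3−9| = 6 → No match. (3,10) → |3−10| = 7 → No match.

No match, Match, No match, No match, No match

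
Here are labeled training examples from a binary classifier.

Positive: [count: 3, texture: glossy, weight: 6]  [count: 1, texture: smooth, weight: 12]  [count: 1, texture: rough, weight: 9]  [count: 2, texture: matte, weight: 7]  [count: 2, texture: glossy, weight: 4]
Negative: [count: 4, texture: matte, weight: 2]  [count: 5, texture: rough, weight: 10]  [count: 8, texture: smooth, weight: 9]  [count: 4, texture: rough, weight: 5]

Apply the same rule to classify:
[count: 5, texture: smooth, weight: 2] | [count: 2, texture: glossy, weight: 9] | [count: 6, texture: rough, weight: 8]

Negative, Positive, Negative

Every 'Positive' example satisfies: count ≤ 3. None of the 'Negative' examples do.
[count: 5, texture: smooth, weight: 2]: count = 5, lacks this property → Negative.
[count: 2, texture: glossy, weight: 9]: count = 2, has this property → Positive.
[count: 6, texture: rough, weight: 8]: count = 6, lacks this property → Negative.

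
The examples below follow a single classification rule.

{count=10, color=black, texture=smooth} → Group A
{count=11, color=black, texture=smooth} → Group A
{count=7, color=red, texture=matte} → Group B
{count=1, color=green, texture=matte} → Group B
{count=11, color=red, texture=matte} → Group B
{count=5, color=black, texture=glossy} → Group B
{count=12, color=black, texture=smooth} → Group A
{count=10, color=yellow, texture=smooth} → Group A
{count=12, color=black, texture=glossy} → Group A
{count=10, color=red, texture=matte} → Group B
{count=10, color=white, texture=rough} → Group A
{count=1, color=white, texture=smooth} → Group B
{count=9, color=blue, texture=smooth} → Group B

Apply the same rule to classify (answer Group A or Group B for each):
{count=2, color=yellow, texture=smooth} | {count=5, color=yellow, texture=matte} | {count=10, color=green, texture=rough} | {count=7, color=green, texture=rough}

The rule appears to be: color is not red AND count ≥ 10.
{count=2, color=yellow, texture=smooth} → color is yellow, count = 2 → Group B.
{count=5, color=yellow, texture=matte} → color is yellow, count = 5 → Group B.
{count=10, color=green, texture=rough} → color is green, count = 10 → Group A.
{count=7, color=green, texture=rough} → color is green, count = 7 → Group B.

Group B, Group B, Group A, Group B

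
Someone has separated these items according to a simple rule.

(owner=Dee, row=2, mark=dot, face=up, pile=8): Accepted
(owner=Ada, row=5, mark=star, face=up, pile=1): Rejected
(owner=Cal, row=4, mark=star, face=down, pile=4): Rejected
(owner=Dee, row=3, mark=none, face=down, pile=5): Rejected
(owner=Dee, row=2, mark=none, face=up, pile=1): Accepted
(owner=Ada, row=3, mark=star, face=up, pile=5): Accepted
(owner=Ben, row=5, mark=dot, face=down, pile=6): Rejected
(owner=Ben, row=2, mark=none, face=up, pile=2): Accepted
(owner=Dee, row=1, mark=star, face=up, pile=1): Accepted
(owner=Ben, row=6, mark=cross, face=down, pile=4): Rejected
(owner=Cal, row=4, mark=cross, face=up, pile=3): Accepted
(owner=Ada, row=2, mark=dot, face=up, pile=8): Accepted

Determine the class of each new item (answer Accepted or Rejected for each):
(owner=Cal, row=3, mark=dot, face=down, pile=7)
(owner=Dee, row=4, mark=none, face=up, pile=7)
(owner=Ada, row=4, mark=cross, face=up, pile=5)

Rejected, Accepted, Accepted

All 'Accepted' examples share one property — face is up AND row ≤ 4 — and every 'Rejected' example lacks it.
(owner=Cal, row=3, mark=dot, face=down, pile=7): face is down, row = 3, fails this test → Rejected. (owner=Dee, row=4, mark=none, face=up, pile=7): face is up, row = 4, checks out → Accepted. (owner=Ada, row=4, mark=cross, face=up, pile=5): face is up, row = 4, checks out → Accepted.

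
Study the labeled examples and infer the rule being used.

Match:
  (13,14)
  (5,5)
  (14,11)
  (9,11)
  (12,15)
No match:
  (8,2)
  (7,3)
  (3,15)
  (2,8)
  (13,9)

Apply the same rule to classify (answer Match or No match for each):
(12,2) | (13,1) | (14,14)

The pattern is that an item is 'Match' exactly when: |first − second| ≤ 3.
(12,2): |12−2| = 10, does not satisfy this → No match. (13,1): |13−1| = 12, does not satisfy this → No match. (14,14): |14−14| = 0, has this property → Match.

No match, No match, Match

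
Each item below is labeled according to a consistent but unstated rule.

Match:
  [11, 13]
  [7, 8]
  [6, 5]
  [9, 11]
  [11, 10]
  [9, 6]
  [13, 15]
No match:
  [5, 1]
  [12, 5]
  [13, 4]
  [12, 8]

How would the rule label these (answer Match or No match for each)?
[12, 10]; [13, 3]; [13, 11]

Match, No match, Match

One predicate separates the groups cleanly: |first − second| ≤ 3.
[12, 10]: |12−10| = 2 — meets the rule, so Match.
[13, 3]: |13−3| = 10 — fails this test, so No match.
[13, 11]: |13−11| = 2 — meets the rule, so Match.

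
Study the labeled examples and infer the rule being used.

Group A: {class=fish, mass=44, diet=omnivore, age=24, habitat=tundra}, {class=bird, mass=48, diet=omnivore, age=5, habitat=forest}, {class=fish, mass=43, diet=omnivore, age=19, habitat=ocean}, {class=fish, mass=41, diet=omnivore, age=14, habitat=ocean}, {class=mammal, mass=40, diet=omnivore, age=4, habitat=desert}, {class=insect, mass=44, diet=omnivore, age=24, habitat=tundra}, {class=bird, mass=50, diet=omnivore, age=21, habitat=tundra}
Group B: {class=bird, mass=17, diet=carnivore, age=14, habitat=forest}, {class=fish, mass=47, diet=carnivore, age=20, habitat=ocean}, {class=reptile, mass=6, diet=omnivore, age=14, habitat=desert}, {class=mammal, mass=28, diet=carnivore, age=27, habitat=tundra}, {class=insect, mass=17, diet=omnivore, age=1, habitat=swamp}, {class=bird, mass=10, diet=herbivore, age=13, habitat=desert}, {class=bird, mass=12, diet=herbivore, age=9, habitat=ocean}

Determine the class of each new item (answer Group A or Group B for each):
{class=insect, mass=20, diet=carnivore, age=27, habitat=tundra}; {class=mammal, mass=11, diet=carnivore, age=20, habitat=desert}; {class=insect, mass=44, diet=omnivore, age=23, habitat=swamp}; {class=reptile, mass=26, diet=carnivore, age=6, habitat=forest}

'Group A' ⟺ diet is omnivore AND mass ≥ 28.
Group B: {class=insect, mass=20, diet=carnivore, age=27, habitat=tundra}, since diet is carnivore, mass = 20. Group B: {class=mammal, mass=11, diet=carnivore, age=20, habitat=desert}, since diet is carnivore, mass = 11. Group A: {class=insect, mass=44, diet=omnivore, age=23, habitat=swamp}, since diet is omnivore, mass = 44. Group B: {class=reptile, mass=26, diet=carnivore, age=6, habitat=forest}, since diet is carnivore, mass = 26.

Group B, Group B, Group A, Group B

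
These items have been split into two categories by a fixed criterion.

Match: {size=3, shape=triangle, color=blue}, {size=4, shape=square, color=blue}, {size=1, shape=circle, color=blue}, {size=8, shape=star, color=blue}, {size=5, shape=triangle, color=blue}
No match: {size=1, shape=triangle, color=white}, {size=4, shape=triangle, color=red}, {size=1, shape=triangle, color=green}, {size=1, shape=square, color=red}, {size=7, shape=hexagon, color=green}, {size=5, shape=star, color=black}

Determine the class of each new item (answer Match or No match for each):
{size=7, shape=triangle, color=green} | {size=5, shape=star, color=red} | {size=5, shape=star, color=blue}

No match, No match, Match

Rule: color is blue. This holds for each 'Match' example and fails for each 'No match' one.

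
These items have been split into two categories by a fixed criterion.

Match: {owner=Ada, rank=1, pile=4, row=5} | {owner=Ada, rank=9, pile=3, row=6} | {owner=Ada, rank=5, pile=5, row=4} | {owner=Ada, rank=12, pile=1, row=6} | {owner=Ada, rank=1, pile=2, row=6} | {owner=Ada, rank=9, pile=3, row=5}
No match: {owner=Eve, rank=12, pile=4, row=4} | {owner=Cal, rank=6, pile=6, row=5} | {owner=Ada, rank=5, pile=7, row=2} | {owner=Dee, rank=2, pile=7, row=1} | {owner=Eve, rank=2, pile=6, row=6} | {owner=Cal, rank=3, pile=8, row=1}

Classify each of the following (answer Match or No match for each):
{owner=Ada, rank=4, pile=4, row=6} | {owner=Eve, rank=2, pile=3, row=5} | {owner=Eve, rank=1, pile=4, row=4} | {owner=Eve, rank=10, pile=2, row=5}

Match, No match, No match, No match

The rule appears to be: owner is Ada AND row ≥ 4.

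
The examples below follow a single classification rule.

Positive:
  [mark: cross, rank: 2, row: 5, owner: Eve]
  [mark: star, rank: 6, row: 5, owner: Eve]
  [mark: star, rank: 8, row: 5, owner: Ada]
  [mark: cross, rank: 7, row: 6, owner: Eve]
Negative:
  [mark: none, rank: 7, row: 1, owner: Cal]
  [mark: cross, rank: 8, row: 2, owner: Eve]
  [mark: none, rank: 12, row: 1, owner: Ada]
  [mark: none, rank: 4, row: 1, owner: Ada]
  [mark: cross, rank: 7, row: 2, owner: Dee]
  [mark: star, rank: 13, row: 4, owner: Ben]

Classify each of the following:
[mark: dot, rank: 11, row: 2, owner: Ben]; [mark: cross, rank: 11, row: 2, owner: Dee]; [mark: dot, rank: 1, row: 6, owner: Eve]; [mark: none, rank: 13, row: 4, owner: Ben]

The pattern is that an item is 'Positive' exactly when: row ≥ 5.
[mark: dot, rank: 11, row: 2, owner: Ben]: row = 2 — doesn't match, so Negative.
[mark: cross, rank: 11, row: 2, owner: Dee]: row = 2 — doesn't match, so Negative.
[mark: dot, rank: 1, row: 6, owner: Eve]: row = 6 — passes, so Positive.
[mark: none, rank: 13, row: 4, owner: Ben]: row = 4 — doesn't match, so Negative.

Negative, Negative, Positive, Negative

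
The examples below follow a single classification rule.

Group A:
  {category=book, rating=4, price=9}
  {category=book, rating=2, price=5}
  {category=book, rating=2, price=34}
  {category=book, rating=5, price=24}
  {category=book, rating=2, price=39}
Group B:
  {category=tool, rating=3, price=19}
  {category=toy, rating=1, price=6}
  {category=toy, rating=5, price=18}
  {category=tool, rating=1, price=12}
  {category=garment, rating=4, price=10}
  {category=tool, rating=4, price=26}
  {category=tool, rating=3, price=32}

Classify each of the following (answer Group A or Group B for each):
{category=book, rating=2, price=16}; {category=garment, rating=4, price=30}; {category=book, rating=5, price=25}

Group A, Group B, Group A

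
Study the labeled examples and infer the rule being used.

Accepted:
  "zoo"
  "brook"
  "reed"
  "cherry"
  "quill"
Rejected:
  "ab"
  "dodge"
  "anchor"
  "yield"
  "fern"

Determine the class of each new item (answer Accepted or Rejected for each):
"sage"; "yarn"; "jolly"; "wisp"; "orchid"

Rejected, Rejected, Accepted, Rejected, Rejected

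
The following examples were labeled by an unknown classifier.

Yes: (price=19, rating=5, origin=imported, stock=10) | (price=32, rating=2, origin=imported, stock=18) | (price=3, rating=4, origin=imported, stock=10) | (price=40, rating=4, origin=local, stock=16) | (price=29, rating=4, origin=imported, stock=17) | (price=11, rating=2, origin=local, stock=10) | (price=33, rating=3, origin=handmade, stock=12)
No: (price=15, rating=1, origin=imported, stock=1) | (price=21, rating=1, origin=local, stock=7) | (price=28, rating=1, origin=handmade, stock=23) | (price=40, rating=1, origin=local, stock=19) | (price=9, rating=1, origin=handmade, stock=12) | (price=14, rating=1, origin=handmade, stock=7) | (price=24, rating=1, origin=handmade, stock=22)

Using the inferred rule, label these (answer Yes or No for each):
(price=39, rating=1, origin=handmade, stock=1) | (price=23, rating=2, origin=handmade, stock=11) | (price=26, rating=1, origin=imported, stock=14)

No, Yes, No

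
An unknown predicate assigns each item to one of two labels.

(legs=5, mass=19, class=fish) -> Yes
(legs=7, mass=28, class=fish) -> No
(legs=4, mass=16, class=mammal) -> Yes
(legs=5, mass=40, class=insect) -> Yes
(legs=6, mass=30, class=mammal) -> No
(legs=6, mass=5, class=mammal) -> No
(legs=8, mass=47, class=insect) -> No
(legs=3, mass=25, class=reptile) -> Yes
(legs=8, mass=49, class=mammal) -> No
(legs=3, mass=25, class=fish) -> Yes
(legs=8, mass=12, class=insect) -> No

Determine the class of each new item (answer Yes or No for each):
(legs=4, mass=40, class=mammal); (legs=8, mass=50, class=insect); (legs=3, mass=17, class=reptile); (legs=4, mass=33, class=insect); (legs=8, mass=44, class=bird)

Yes, No, Yes, Yes, No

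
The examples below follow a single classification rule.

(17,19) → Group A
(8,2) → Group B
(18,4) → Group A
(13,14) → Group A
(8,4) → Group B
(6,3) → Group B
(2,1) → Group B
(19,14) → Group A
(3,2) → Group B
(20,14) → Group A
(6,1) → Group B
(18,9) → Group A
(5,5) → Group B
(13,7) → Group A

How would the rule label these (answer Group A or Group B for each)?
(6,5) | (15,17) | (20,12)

Group B, Group A, Group A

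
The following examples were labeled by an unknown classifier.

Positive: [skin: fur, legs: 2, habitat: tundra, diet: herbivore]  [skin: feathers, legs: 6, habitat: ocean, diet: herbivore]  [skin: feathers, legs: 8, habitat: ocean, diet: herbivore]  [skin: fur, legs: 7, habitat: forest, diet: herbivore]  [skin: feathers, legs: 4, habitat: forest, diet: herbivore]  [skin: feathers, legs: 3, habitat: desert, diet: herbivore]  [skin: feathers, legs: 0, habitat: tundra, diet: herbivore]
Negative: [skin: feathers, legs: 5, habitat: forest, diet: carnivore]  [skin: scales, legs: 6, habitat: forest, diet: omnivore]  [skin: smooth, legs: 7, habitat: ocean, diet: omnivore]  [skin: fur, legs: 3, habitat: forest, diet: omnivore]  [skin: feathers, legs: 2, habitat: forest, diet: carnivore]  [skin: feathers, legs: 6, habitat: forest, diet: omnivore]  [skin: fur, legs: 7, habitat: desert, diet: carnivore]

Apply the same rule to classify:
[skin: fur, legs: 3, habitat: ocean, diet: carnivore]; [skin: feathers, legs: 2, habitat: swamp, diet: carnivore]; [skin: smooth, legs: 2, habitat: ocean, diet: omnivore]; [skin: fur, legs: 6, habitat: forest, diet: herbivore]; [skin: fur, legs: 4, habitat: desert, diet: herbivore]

Negative, Negative, Negative, Positive, Positive

All 'Positive' examples share one property — diet is herbivore — and every 'Negative' example lacks it.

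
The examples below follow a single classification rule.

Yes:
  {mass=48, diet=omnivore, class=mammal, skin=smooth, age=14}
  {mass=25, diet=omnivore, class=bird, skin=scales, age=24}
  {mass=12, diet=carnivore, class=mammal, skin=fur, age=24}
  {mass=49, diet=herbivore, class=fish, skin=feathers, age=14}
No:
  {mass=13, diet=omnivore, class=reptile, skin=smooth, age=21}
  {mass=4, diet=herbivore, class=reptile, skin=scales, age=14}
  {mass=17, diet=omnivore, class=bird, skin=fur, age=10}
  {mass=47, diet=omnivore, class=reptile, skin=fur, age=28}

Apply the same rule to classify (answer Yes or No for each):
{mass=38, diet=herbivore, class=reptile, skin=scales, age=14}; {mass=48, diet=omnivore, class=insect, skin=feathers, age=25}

One predicate separates the groups cleanly: age = 24 OR mass ≥ 48.

No, Yes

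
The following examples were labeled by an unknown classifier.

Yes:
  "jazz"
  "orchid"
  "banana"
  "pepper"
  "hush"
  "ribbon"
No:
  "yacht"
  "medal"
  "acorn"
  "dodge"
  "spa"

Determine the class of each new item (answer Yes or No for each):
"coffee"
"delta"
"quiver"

The classifier is using: even length.
"coffee" — length 6, hence Yes.
"delta" — length 5, hence No.
"quiver" — length 6, hence Yes.

Yes, No, Yes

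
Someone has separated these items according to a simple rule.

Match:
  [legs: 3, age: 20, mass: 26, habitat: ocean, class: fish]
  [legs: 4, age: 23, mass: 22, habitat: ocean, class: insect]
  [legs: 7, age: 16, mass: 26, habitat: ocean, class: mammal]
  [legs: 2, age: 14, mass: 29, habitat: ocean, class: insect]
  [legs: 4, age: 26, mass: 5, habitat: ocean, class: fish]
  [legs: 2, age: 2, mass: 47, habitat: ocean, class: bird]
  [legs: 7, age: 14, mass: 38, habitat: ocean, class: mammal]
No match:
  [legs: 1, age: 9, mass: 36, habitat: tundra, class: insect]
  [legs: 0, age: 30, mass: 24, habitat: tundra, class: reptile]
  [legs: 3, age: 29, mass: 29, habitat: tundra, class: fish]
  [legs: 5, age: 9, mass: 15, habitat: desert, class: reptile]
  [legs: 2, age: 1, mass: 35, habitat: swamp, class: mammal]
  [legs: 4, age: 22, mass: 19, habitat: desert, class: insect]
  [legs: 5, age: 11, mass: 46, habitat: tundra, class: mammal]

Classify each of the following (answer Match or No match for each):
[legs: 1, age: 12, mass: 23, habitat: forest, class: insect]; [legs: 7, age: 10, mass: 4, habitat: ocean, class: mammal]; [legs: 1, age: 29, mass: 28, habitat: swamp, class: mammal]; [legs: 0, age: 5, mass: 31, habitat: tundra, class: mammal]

No match, Match, No match, No match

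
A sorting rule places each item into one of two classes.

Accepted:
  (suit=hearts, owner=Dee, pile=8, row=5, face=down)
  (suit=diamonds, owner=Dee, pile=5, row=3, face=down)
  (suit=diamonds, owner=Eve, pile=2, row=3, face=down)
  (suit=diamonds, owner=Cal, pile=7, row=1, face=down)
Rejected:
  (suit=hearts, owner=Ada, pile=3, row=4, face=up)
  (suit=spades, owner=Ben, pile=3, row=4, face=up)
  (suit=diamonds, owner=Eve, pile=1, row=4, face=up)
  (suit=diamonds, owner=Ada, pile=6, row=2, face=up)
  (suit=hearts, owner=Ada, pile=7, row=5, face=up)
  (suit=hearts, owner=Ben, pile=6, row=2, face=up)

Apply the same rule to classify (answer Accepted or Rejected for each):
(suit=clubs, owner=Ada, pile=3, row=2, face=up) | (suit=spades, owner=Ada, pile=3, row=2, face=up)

Rejected, Rejected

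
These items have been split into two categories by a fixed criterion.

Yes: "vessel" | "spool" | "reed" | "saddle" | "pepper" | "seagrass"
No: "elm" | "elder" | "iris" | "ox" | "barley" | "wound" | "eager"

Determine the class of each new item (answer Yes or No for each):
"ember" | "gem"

The pattern is that an item is 'Yes' exactly when: has a double letter.

No, No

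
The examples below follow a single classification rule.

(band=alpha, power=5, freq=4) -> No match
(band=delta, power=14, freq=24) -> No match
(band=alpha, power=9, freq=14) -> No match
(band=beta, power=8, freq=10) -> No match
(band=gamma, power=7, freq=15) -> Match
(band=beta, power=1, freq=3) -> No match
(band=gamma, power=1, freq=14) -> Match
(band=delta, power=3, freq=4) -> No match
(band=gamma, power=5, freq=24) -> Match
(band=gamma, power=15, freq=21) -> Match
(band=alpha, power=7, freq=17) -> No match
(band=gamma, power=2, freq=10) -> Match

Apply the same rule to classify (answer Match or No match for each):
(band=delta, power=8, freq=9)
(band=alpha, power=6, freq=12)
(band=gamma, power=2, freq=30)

No match, No match, Match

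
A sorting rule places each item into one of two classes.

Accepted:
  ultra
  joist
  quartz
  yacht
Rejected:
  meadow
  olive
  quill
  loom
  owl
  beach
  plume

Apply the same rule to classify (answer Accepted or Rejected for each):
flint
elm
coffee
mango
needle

Comparing the two groups points to one rule — contains 't'.
Accepted: flint, since has 't'.
Rejected: elm, since no 't'.
Rejected: coffee, since no 't'.
Rejected: mango, since no 't'.
Rejected: needle, since no 't'.

Accepted, Rejected, Rejected, Rejected, Rejected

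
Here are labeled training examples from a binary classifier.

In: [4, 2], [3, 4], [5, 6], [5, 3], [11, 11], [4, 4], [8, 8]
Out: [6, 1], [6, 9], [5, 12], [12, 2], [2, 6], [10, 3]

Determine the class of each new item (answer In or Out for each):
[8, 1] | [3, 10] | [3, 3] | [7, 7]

Out, Out, In, In

The distinguishing property — |first − second| ≤ 2 — holds for all the 'In' cases and none of the 'Out' cases.
[8, 1] → |8−1| = 7 → Out.
[3, 10] → |3−10| = 7 → Out.
[3, 3] → |3−3| = 0 → In.
[7, 7] → |7−7| = 0 → In.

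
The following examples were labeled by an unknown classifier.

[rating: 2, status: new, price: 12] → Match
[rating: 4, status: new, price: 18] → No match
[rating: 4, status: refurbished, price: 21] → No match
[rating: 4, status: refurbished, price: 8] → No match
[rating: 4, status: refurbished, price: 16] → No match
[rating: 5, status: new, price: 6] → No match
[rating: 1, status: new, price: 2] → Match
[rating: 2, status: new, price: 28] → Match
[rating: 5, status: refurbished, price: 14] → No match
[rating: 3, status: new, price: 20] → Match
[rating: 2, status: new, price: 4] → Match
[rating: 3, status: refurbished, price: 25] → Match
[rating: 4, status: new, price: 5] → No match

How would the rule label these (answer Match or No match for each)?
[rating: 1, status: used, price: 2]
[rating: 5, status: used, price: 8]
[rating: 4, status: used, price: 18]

Match, No match, No match

The common property of the 'Match' items is: rating ≤ 3. No 'No match' item has it.
[rating: 1, status: used, price: 2] → rating = 1 → Match. [rating: 5, status: used, price: 8] → rating = 5 → No match. [rating: 4, status: used, price: 18] → rating = 4 → No match.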